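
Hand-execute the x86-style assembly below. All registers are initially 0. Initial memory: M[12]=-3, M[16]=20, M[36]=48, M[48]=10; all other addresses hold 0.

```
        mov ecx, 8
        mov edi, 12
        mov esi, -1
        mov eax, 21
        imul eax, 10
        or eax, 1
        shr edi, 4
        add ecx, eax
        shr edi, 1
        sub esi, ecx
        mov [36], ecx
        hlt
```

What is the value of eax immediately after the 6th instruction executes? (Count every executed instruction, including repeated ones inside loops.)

ecx=8
edi=12
esi=-1
eax=21
eax=21*10=210
eax=210|1=211
After step 6: eax = 211.

211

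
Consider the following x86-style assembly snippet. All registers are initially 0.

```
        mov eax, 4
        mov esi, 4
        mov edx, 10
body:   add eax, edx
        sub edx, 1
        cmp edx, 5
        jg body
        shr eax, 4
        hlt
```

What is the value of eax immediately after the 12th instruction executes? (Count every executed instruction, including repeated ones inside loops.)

31

after mov eax, 4: eax=4
after mov esi, 4: esi=4
after mov edx, 10: edx=10
after add eax, edx: eax=4+10=14
after sub edx, 1: edx=10-1=9
cmp edx, 5  (cmp 9,5)
jg body: taken
after add eax, edx: eax=14+9=23
after sub edx, 1: edx=9-1=8
cmp edx, 5  (cmp 8,5)
jg body: taken
after add eax, edx: eax=23+8=31
After step 12: eax = 31.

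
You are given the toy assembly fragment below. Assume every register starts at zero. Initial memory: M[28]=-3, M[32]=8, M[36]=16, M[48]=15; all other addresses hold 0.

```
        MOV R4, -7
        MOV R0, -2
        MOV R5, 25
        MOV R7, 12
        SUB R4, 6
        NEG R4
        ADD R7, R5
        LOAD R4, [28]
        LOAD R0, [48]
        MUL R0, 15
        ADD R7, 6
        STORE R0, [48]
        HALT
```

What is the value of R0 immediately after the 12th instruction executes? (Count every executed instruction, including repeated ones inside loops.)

225

after MOV R4, -7: R4=-7
after MOV R0, -2: R0=-2
after MOV R5, 25: R5=25
after MOV R7, 12: R7=12
after SUB R4, 6: R4=(-7)-6=-13
after NEG R4: R4=-(-13)=13
after ADD R7, R5: R7=12+25=37
after LOAD R4, [28]: R4=M[28]=-3
after LOAD R0, [48]: R0=M[48]=15
after MUL R0, 15: R0=15*15=225
after ADD R7, 6: R7=37+6=43
STORE R0, [48] → M[48]=225
After step 12: R0 = 225.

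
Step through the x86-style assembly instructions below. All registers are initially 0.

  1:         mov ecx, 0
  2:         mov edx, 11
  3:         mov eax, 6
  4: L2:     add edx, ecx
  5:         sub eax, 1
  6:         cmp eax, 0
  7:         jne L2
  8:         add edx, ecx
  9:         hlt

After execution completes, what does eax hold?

after mov ecx, 0: ecx=0
after mov edx, 11: edx=11
after mov eax, 6: eax=6
after add edx, ecx: edx=11+0=11
after sub eax, 1: eax=6-1=5
cmp eax, 0  (cmp 5,0)
jne L2: taken
after add edx, ecx: edx=11+0=11
after sub eax, 1: eax=5-1=4
cmp eax, 0  (cmp 4,0)
jne L2: taken
after add edx, ecx: edx=11+0=11
after sub eax, 1: eax=4-1=3
cmp eax, 0  (cmp 3,0)
jne L2: taken
after add edx, ecx: edx=11+0=11
after sub eax, 1: eax=3-1=2
cmp eax, 0  (cmp 2,0)
jne L2: taken
after add edx, ecx: edx=11+0=11
after sub eax, 1: eax=2-1=1
cmp eax, 0  (cmp 1,0)
jne L2: taken
after add edx, ecx: edx=11+0=11
after sub eax, 1: eax=1-1=0
cmp eax, 0  (cmp 0,0)
jne L2: not taken
after add edx, ecx: edx=11+0=11
halt.

0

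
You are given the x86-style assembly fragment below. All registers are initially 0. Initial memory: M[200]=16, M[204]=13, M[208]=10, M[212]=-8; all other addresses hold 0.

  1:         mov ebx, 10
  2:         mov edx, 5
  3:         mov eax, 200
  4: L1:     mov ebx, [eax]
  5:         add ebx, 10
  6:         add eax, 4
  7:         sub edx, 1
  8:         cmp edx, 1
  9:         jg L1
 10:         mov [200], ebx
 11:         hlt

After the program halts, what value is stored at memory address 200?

after mov ebx, 10: ebx=10
after mov edx, 5: edx=5
after mov eax, 200: eax=200
after mov ebx, [eax]: ebx=M[200]=16
after add ebx, 10: ebx=16+10=26
after add eax, 4: eax=200+4=204
after sub edx, 1: edx=5-1=4
cmp edx, 1  (cmp 4,1)
jg L1: taken
after mov ebx, [eax]: ebx=M[204]=13
after add ebx, 10: ebx=13+10=23
after add eax, 4: eax=204+4=208
after sub edx, 1: edx=4-1=3
cmp edx, 1  (cmp 3,1)
jg L1: taken
after mov ebx, [eax]: ebx=M[208]=10
after add ebx, 10: ebx=10+10=20
after add eax, 4: eax=208+4=212
after sub edx, 1: edx=3-1=2
cmp edx, 1  (cmp 2,1)
jg L1: taken
after mov ebx, [eax]: ebx=M[212]=-8
after add ebx, 10: ebx=(-8)+10=2
after add eax, 4: eax=212+4=216
after sub edx, 1: edx=2-1=1
cmp edx, 1  (cmp 1,1)
jg L1: not taken
mov [200], ebx → M[200]=2
halt.

2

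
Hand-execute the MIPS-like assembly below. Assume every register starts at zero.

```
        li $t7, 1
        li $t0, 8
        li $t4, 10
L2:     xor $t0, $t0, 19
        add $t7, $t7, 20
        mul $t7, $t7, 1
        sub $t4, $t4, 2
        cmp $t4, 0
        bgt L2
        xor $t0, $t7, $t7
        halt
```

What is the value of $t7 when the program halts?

101

$t7=1
$t0=8
$t4=10
$t0=8^19=27
$t7=1+20=21
$t7=21*1=21
$t4=10-2=8
cmp $t4, 0  (cmp 8,0)
bgt L2: taken
$t0=27^19=8
$t7=21+20=41
$t7=41*1=41
$t4=8-2=6
cmp $t4, 0  (cmp 6,0)
bgt L2: taken
$t0=8^19=27
$t7=41+20=61
$t7=61*1=61
$t4=6-2=4
cmp $t4, 0  (cmp 4,0)
bgt L2: taken
$t0=27^19=8
$t7=61+20=81
$t7=81*1=81
$t4=4-2=2
cmp $t4, 0  (cmp 2,0)
bgt L2: taken
$t0=8^19=27
$t7=81+20=101
$t7=101*1=101
$t4=2-2=0
cmp $t4, 0  (cmp 0,0)
bgt L2: not taken
$t0=101^101=0
halt.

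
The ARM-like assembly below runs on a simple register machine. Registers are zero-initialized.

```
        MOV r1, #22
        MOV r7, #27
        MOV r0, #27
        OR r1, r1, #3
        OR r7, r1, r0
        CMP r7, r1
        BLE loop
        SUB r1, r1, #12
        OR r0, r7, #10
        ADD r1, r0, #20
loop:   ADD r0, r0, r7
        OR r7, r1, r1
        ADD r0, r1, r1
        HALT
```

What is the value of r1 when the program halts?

51

r1=22
r7=27
r0=27
r1=22|3=23
r7=23|27=31
CMP r7, r1  (cmp 31,23)
BLE loop: not taken
r1=23-12=11
r0=31|10=31
r1=31+20=51
r0=31+31=62
r7=51|51=51
r0=51+51=102
halt.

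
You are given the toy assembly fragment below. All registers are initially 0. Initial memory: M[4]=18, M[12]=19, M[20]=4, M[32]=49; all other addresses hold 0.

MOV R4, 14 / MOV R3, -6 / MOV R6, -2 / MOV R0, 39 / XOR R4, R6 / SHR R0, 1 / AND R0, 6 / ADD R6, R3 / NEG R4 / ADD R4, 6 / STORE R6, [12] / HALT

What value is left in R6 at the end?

R4=14
R3=-6
R6=-2
R0=39
R4=14^(-2)=-16
R0=39>>1=19
R0=19&6=2
R6=(-2)+(-6)=-8
R4=-(-16)=16
R4=16+6=22
STORE R6, [12] → M[12]=-8
halt.

-8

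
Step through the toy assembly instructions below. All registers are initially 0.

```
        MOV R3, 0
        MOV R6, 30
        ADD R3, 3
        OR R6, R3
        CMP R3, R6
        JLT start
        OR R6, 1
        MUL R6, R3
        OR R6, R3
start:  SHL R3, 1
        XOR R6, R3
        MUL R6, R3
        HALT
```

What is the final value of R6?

after MOV R3, 0: R3=0
after MOV R6, 30: R6=30
after ADD R3, 3: R3=0+3=3
after OR R6, R3: R6=30|3=31
CMP R3, R6  (cmp 3,31)
JLT start: taken
after SHL R3, 1: R3=3<<1=6
after XOR R6, R3: R6=31^6=25
after MUL R6, R3: R6=25*6=150
halt.

150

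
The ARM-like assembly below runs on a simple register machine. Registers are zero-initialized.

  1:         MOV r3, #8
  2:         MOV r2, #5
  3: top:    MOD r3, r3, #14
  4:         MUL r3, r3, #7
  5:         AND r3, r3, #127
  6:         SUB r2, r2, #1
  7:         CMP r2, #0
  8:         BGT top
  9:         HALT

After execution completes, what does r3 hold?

0

r3=8
r2=5
r3=8%14=8
r3=8*7=56
r3=56&127=56
r2=5-1=4
CMP r2, #0  (cmp 4,0)
BGT top: taken
r3=56%14=0
r3=0*7=0
r3=0&127=0
r2=4-1=3
CMP r2, #0  (cmp 3,0)
BGT top: taken
r3=0%14=0
r3=0*7=0
r3=0&127=0
r2=3-1=2
CMP r2, #0  (cmp 2,0)
BGT top: taken
r3=0%14=0
r3=0*7=0
r3=0&127=0
r2=2-1=1
CMP r2, #0  (cmp 1,0)
BGT top: taken
r3=0%14=0
r3=0*7=0
r3=0&127=0
r2=1-1=0
CMP r2, #0  (cmp 0,0)
BGT top: not taken
halt.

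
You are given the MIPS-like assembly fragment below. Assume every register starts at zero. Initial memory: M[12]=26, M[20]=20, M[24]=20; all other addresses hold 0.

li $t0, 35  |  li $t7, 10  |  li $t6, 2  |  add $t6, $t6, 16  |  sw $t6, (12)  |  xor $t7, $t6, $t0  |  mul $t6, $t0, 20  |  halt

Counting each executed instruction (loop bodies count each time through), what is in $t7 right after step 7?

li $t0, 35 → $t0=35
li $t7, 10 → $t7=10
li $t6, 2 → $t6=2
add $t6, $t6, 16 → $t6=2+16=18
sw $t6, (12) → M[12]=18
xor $t7, $t6, $t0 → $t7=18^35=49
mul $t6, $t0, 20 → $t6=35*20=700
After step 7: $t7 = 49.

49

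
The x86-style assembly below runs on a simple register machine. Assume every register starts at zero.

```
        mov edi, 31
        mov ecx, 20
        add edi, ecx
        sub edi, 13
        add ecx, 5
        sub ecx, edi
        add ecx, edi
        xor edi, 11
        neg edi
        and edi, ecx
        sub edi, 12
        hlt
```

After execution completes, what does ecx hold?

25

after mov edi, 31: edi=31
after mov ecx, 20: ecx=20
after add edi, ecx: edi=31+20=51
after sub edi, 13: edi=51-13=38
after add ecx, 5: ecx=20+5=25
after sub ecx, edi: ecx=25-38=-13
after add ecx, edi: ecx=(-13)+38=25
after xor edi, 11: edi=38^11=45
after neg edi: edi=-(45)=-45
after and edi, ecx: edi=(-45)&25=17
after sub edi, 12: edi=17-12=5
halt.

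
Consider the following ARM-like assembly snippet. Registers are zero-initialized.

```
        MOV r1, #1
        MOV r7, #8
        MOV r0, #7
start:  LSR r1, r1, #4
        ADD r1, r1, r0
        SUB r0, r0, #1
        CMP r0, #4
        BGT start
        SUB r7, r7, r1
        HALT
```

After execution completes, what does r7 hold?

after MOV r1, #1: r1=1
after MOV r7, #8: r7=8
after MOV r0, #7: r0=7
after LSR r1, r1, #4: r1=1>>4=0
after ADD r1, r1, r0: r1=0+7=7
after SUB r0, r0, #1: r0=7-1=6
CMP r0, #4  (cmp 6,4)
BGT start: taken
after LSR r1, r1, #4: r1=7>>4=0
after ADD r1, r1, r0: r1=0+6=6
after SUB r0, r0, #1: r0=6-1=5
CMP r0, #4  (cmp 5,4)
BGT start: taken
after LSR r1, r1, #4: r1=6>>4=0
after ADD r1, r1, r0: r1=0+5=5
after SUB r0, r0, #1: r0=5-1=4
CMP r0, #4  (cmp 4,4)
BGT start: not taken
after SUB r7, r7, r1: r7=8-5=3
halt.

3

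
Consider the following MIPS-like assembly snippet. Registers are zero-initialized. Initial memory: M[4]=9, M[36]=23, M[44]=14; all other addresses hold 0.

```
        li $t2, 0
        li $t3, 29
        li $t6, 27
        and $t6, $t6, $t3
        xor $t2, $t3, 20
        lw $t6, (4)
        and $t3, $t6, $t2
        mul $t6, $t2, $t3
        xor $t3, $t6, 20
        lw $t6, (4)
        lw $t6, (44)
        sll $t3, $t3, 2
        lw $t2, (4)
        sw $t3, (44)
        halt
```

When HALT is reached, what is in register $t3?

276

li $t2, 0 → $t2=0
li $t3, 29 → $t3=29
li $t6, 27 → $t6=27
and $t6, $t6, $t3 → $t6=27&29=25
xor $t2, $t3, 20 → $t2=29^20=9
lw $t6, (4) → $t6=M[4]=9
and $t3, $t6, $t2 → $t3=9&9=9
mul $t6, $t2, $t3 → $t6=9*9=81
xor $t3, $t6, 20 → $t3=81^20=69
lw $t6, (4) → $t6=M[4]=9
lw $t6, (44) → $t6=M[44]=14
sll $t3, $t3, 2 → $t3=69<<2=276
lw $t2, (4) → $t2=M[4]=9
sw $t3, (44) → M[44]=276
halt.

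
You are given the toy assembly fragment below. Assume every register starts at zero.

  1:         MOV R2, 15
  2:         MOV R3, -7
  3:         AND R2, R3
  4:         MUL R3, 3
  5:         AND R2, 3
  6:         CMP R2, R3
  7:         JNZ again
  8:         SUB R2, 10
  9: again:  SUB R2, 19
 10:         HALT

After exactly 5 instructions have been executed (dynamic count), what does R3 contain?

after MOV R2, 15: R2=15
after MOV R3, -7: R3=-7
after AND R2, R3: R2=15&(-7)=9
after MUL R3, 3: R3=(-7)*3=-21
after AND R2, 3: R2=9&3=1
After step 5: R3 = -21.

-21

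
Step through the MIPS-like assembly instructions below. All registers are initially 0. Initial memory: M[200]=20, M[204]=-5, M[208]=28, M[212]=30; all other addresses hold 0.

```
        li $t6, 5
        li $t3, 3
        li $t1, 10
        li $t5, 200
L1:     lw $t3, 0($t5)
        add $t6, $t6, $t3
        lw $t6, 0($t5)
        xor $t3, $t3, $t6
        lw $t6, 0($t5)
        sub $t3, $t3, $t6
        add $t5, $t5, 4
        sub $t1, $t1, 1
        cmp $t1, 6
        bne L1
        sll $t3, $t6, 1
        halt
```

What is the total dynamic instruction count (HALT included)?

46

$t6=5
$t3=3
$t1=10
$t5=200
$t3=M[200]=20
$t6=5+20=25
$t6=M[200]=20
$t3=20^20=0
$t6=M[200]=20
$t3=0-20=-20
$t5=200+4=204
$t1=10-1=9
cmp $t1, 6  (cmp 9,6)
bne L1: taken
$t3=M[204]=-5
$t6=20+(-5)=15
$t6=M[204]=-5
$t3=(-5)^(-5)=0
$t6=M[204]=-5
$t3=0-(-5)=5
$t5=204+4=208
$t1=9-1=8
cmp $t1, 6  (cmp 8,6)
bne L1: taken
$t3=M[208]=28
$t6=(-5)+28=23
$t6=M[208]=28
$t3=28^28=0
$t6=M[208]=28
$t3=0-28=-28
$t5=208+4=212
$t1=8-1=7
cmp $t1, 6  (cmp 7,6)
bne L1: taken
$t3=M[212]=30
$t6=28+30=58
$t6=M[212]=30
$t3=30^30=0
$t6=M[212]=30
$t3=0-30=-30
$t5=212+4=216
$t1=7-1=6
cmp $t1, 6  (cmp 6,6)
bne L1: not taken
$t3=30<<1=60
halt.
Total executed instructions: 46.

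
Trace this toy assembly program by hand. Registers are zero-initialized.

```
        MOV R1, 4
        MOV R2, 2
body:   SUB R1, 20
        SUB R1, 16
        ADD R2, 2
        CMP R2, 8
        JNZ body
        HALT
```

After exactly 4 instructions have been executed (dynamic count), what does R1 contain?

R1=4
R2=2
R1=4-20=-16
R1=(-16)-16=-32
After step 4: R1 = -32.

-32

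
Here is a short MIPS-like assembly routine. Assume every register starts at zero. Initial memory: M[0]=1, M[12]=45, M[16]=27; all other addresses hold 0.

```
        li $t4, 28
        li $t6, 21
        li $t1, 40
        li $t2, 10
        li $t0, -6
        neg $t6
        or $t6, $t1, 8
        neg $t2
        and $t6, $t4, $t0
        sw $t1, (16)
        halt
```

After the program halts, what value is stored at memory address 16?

after li $t4, 28: $t4=28
after li $t6, 21: $t6=21
after li $t1, 40: $t1=40
after li $t2, 10: $t2=10
after li $t0, -6: $t0=-6
after neg $t6: $t6=-(21)=-21
after or $t6, $t1, 8: $t6=40|8=40
after neg $t2: $t2=-(10)=-10
after and $t6, $t4, $t0: $t6=28&(-6)=24
sw $t1, (16) → M[16]=40
halt.

40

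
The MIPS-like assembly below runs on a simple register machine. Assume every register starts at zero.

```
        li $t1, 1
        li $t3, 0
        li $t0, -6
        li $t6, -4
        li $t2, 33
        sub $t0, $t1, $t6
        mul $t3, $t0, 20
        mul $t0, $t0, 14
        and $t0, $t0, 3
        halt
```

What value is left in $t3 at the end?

100

li $t1, 1 → $t1=1
li $t3, 0 → $t3=0
li $t0, -6 → $t0=-6
li $t6, -4 → $t6=-4
li $t2, 33 → $t2=33
sub $t0, $t1, $t6 → $t0=1-(-4)=5
mul $t3, $t0, 20 → $t3=5*20=100
mul $t0, $t0, 14 → $t0=5*14=70
and $t0, $t0, 3 → $t0=70&3=2
halt.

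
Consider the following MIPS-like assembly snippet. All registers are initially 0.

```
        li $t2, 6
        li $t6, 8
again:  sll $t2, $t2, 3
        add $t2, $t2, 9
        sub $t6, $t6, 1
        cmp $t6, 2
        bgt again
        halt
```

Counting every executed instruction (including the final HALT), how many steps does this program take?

after li $t2, 6: $t2=6
after li $t6, 8: $t6=8
after sll $t2, $t2, 3: $t2=6<<3=48
after add $t2, $t2, 9: $t2=48+9=57
after sub $t6, $t6, 1: $t6=8-1=7
cmp $t6, 2  (cmp 7,2)
bgt again: taken
after sll $t2, $t2, 3: $t2=57<<3=456
after add $t2, $t2, 9: $t2=456+9=465
after sub $t6, $t6, 1: $t6=7-1=6
cmp $t6, 2  (cmp 6,2)
bgt again: taken
after sll $t2, $t2, 3: $t2=465<<3=3720
after add $t2, $t2, 9: $t2=3720+9=3729
after sub $t6, $t6, 1: $t6=6-1=5
cmp $t6, 2  (cmp 5,2)
bgt again: taken
after sll $t2, $t2, 3: $t2=3729<<3=29832
after add $t2, $t2, 9: $t2=29832+9=29841
after sub $t6, $t6, 1: $t6=5-1=4
cmp $t6, 2  (cmp 4,2)
bgt again: taken
after sll $t2, $t2, 3: $t2=29841<<3=238728
after add $t2, $t2, 9: $t2=238728+9=238737
after sub $t6, $t6, 1: $t6=4-1=3
cmp $t6, 2  (cmp 3,2)
bgt again: taken
after sll $t2, $t2, 3: $t2=238737<<3=1909896
after add $t2, $t2, 9: $t2=1909896+9=1909905
after sub $t6, $t6, 1: $t6=3-1=2
cmp $t6, 2  (cmp 2,2)
bgt again: not taken
halt.
Total executed instructions: 33.

33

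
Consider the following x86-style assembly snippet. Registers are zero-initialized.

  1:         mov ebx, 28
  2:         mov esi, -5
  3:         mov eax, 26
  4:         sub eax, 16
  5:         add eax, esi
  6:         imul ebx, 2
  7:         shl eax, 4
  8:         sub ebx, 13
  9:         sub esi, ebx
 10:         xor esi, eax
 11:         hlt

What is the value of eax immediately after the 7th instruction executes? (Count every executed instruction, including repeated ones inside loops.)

ebx=28
esi=-5
eax=26
eax=26-16=10
eax=10+(-5)=5
ebx=28*2=56
eax=5<<4=80
After step 7: eax = 80.

80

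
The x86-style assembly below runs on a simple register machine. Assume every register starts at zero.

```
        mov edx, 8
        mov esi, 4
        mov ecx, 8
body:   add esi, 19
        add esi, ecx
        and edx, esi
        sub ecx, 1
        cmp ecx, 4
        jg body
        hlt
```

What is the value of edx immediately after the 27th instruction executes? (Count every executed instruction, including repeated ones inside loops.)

mov edx, 8 → edx=8
mov esi, 4 → esi=4
mov ecx, 8 → ecx=8
add esi, 19 → esi=4+19=23
add esi, ecx → esi=23+8=31
and edx, esi → edx=8&31=8
sub ecx, 1 → ecx=8-1=7
cmp ecx, 4  (cmp 7,4)
jg body: taken
add esi, 19 → esi=31+19=50
add esi, ecx → esi=50+7=57
and edx, esi → edx=8&57=8
sub ecx, 1 → ecx=7-1=6
cmp ecx, 4  (cmp 6,4)
jg body: taken
add esi, 19 → esi=57+19=76
add esi, ecx → esi=76+6=82
and edx, esi → edx=8&82=0
sub ecx, 1 → ecx=6-1=5
cmp ecx, 4  (cmp 5,4)
jg body: taken
add esi, 19 → esi=82+19=101
add esi, ecx → esi=101+5=106
and edx, esi → edx=0&106=0
sub ecx, 1 → ecx=5-1=4
cmp ecx, 4  (cmp 4,4)
jg body: not taken
After step 27: edx = 0.

0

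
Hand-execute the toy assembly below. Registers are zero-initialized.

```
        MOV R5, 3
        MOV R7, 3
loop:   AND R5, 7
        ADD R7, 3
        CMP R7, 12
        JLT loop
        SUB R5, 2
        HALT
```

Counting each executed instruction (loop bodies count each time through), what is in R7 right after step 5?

R5=3
R7=3
R5=3&7=3
R7=3+3=6
CMP R7, 12  (cmp 6,12)
After step 5: R7 = 6.

6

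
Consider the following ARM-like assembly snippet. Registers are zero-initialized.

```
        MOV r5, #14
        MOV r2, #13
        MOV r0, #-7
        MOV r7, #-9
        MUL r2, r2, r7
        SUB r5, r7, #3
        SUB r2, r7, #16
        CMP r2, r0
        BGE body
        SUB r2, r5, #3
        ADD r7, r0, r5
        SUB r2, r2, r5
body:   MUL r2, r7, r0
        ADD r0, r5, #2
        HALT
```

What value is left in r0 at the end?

-10

after MOV r5, #14: r5=14
after MOV r2, #13: r2=13
after MOV r0, #-7: r0=-7
after MOV r7, #-9: r7=-9
after MUL r2, r2, r7: r2=13*(-9)=-117
after SUB r5, r7, #3: r5=(-9)-3=-12
after SUB r2, r7, #16: r2=(-9)-16=-25
CMP r2, r0  (cmp -25,-7)
BGE body: not taken
after SUB r2, r5, #3: r2=(-12)-3=-15
after ADD r7, r0, r5: r7=(-7)+(-12)=-19
after SUB r2, r2, r5: r2=(-15)-(-12)=-3
after MUL r2, r7, r0: r2=(-19)*(-7)=133
after ADD r0, r5, #2: r0=(-12)+2=-10
halt.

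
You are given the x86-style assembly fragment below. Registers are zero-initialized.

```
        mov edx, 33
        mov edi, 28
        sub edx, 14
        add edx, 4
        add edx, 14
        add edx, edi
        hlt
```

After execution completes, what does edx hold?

mov edx, 33 → edx=33
mov edi, 28 → edi=28
sub edx, 14 → edx=33-14=19
add edx, 4 → edx=19+4=23
add edx, 14 → edx=23+14=37
add edx, edi → edx=37+28=65
halt.

65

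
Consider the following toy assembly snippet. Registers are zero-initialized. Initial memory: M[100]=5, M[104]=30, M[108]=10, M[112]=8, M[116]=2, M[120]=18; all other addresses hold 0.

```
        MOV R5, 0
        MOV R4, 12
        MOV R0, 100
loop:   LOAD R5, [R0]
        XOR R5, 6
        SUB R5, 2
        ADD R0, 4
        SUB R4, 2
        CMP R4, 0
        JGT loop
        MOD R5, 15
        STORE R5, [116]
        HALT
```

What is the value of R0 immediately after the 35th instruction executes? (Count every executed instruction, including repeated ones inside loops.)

after MOV R5, 0: R5=0
after MOV R4, 12: R4=12
after MOV R0, 100: R0=100
after LOAD R5, [R0]: R5=M[100]=5
after XOR R5, 6: R5=5^6=3
after SUB R5, 2: R5=3-2=1
after ADD R0, 4: R0=100+4=104
after SUB R4, 2: R4=12-2=10
CMP R4, 0  (cmp 10,0)
JGT loop: taken
after LOAD R5, [R0]: R5=M[104]=30
after XOR R5, 6: R5=30^6=24
after SUB R5, 2: R5=24-2=22
after ADD R0, 4: R0=104+4=108
after SUB R4, 2: R4=10-2=8
CMP R4, 0  (cmp 8,0)
JGT loop: taken
after LOAD R5, [R0]: R5=M[108]=10
after XOR R5, 6: R5=10^6=12
after SUB R5, 2: R5=12-2=10
after ADD R0, 4: R0=108+4=112
after SUB R4, 2: R4=8-2=6
CMP R4, 0  (cmp 6,0)
JGT loop: taken
after LOAD R5, [R0]: R5=M[112]=8
after XOR R5, 6: R5=8^6=14
after SUB R5, 2: R5=14-2=12
after ADD R0, 4: R0=112+4=116
after SUB R4, 2: R4=6-2=4
CMP R4, 0  (cmp 4,0)
JGT loop: taken
after LOAD R5, [R0]: R5=M[116]=2
after XOR R5, 6: R5=2^6=4
after SUB R5, 2: R5=4-2=2
after ADD R0, 4: R0=116+4=120
After step 35: R0 = 120.

120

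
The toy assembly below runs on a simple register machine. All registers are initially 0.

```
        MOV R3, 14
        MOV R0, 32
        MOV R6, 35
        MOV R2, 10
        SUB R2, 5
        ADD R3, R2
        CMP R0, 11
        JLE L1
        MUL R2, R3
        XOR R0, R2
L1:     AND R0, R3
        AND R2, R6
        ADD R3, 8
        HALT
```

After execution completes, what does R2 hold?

3

MOV R3, 14 → R3=14
MOV R0, 32 → R0=32
MOV R6, 35 → R6=35
MOV R2, 10 → R2=10
SUB R2, 5 → R2=10-5=5
ADD R3, R2 → R3=14+5=19
CMP R0, 11  (cmp 32,11)
JLE L1: not taken
MUL R2, R3 → R2=5*19=95
XOR R0, R2 → R0=32^95=127
AND R0, R3 → R0=127&19=19
AND R2, R6 → R2=95&35=3
ADD R3, 8 → R3=19+8=27
halt.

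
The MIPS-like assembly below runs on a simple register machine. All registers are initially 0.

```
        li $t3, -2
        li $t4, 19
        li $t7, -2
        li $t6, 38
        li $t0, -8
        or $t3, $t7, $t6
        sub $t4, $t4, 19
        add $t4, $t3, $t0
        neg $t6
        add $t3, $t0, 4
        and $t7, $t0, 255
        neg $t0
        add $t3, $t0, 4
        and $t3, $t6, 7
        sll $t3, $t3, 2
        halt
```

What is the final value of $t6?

-38

$t3=-2
$t4=19
$t7=-2
$t6=38
$t0=-8
$t3=(-2)|38=-2
$t4=19-19=0
$t4=(-2)+(-8)=-10
$t6=-(38)=-38
$t3=(-8)+4=-4
$t7=(-8)&255=248
$t0=-(-8)=8
$t3=8+4=12
$t3=(-38)&7=2
$t3=2<<2=8
halt.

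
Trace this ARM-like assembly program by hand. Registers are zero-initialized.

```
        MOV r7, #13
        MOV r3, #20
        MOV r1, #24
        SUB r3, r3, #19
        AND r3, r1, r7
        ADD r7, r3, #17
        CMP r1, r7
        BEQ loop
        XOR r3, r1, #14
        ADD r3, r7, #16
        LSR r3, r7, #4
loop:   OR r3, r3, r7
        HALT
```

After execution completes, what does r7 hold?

25

r7=13
r3=20
r1=24
r3=20-19=1
r3=24&13=8
r7=8+17=25
CMP r1, r7  (cmp 24,25)
BEQ loop: not taken
r3=24^14=22
r3=25+16=41
r3=25>>4=1
r3=1|25=25
halt.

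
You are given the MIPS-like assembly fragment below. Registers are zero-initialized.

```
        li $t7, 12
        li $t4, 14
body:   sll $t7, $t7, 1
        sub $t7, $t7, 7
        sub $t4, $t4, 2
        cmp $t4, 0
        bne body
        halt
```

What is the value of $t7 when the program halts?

647

after li $t7, 12: $t7=12
after li $t4, 14: $t4=14
after sll $t7, $t7, 1: $t7=12<<1=24
after sub $t7, $t7, 7: $t7=24-7=17
after sub $t4, $t4, 2: $t4=14-2=12
cmp $t4, 0  (cmp 12,0)
bne body: taken
after sll $t7, $t7, 1: $t7=17<<1=34
after sub $t7, $t7, 7: $t7=34-7=27
after sub $t4, $t4, 2: $t4=12-2=10
cmp $t4, 0  (cmp 10,0)
bne body: taken
after sll $t7, $t7, 1: $t7=27<<1=54
after sub $t7, $t7, 7: $t7=54-7=47
after sub $t4, $t4, 2: $t4=10-2=8
cmp $t4, 0  (cmp 8,0)
bne body: taken
after sll $t7, $t7, 1: $t7=47<<1=94
after sub $t7, $t7, 7: $t7=94-7=87
after sub $t4, $t4, 2: $t4=8-2=6
cmp $t4, 0  (cmp 6,0)
bne body: taken
after sll $t7, $t7, 1: $t7=87<<1=174
after sub $t7, $t7, 7: $t7=174-7=167
after sub $t4, $t4, 2: $t4=6-2=4
cmp $t4, 0  (cmp 4,0)
bne body: taken
after sll $t7, $t7, 1: $t7=167<<1=334
after sub $t7, $t7, 7: $t7=334-7=327
after sub $t4, $t4, 2: $t4=4-2=2
cmp $t4, 0  (cmp 2,0)
bne body: taken
after sll $t7, $t7, 1: $t7=327<<1=654
after sub $t7, $t7, 7: $t7=654-7=647
after sub $t4, $t4, 2: $t4=2-2=0
cmp $t4, 0  (cmp 0,0)
bne body: not taken
halt.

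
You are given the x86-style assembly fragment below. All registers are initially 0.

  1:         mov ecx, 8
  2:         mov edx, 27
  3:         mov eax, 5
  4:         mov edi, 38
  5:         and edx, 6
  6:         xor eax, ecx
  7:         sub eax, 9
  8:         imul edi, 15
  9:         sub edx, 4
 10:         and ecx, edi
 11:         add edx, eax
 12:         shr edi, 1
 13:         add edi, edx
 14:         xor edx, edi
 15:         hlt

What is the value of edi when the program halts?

287

after mov ecx, 8: ecx=8
after mov edx, 27: edx=27
after mov eax, 5: eax=5
after mov edi, 38: edi=38
after and edx, 6: edx=27&6=2
after xor eax, ecx: eax=5^8=13
after sub eax, 9: eax=13-9=4
after imul edi, 15: edi=38*15=570
after sub edx, 4: edx=2-4=-2
after and ecx, edi: ecx=8&570=8
after add edx, eax: edx=(-2)+4=2
after shr edi, 1: edi=570>>1=285
after add edi, edx: edi=285+2=287
after xor edx, edi: edx=2^287=285
halt.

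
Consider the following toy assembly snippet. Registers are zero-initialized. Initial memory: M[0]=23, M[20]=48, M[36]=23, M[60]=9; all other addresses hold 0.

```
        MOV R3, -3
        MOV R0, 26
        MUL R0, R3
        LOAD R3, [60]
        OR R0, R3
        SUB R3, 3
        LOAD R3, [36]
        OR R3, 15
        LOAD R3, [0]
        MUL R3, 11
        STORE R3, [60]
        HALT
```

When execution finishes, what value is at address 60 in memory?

after MOV R3, -3: R3=-3
after MOV R0, 26: R0=26
after MUL R0, R3: R0=26*(-3)=-78
after LOAD R3, [60]: R3=M[60]=9
after OR R0, R3: R0=(-78)|9=-69
after SUB R3, 3: R3=9-3=6
after LOAD R3, [36]: R3=M[36]=23
after OR R3, 15: R3=23|15=31
after LOAD R3, [0]: R3=M[0]=23
after MUL R3, 11: R3=23*11=253
STORE R3, [60] → M[60]=253
halt.

253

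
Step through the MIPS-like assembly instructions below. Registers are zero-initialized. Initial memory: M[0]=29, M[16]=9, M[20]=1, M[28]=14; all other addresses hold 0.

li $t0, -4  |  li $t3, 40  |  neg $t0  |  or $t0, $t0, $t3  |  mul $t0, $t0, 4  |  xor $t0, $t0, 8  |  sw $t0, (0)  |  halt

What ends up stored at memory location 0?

184

li $t0, -4 → $t0=-4
li $t3, 40 → $t3=40
neg $t0 → $t0=-(-4)=4
or $t0, $t0, $t3 → $t0=4|40=44
mul $t0, $t0, 4 → $t0=44*4=176
xor $t0, $t0, 8 → $t0=176^8=184
sw $t0, (0) → M[0]=184
halt.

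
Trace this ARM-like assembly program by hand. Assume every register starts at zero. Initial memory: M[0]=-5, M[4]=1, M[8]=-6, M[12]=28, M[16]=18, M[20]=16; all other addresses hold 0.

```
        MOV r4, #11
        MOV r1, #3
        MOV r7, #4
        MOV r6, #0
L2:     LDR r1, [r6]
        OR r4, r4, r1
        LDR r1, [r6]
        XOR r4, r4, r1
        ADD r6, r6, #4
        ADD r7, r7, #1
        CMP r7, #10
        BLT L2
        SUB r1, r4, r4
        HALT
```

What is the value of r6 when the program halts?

24

after MOV r4, #11: r4=11
after MOV r1, #3: r1=3
after MOV r7, #4: r7=4
after MOV r6, #0: r6=0
after LDR r1, [r6]: r1=M[0]=-5
after OR r4, r4, r1: r4=11|(-5)=-5
after LDR r1, [r6]: r1=M[0]=-5
after XOR r4, r4, r1: r4=(-5)^(-5)=0
after ADD r6, r6, #4: r6=0+4=4
after ADD r7, r7, #1: r7=4+1=5
CMP r7, #10  (cmp 5,10)
BLT L2: taken
after LDR r1, [r6]: r1=M[4]=1
after OR r4, r4, r1: r4=0|1=1
after LDR r1, [r6]: r1=M[4]=1
after XOR r4, r4, r1: r4=1^1=0
after ADD r6, r6, #4: r6=4+4=8
after ADD r7, r7, #1: r7=5+1=6
CMP r7, #10  (cmp 6,10)
BLT L2: taken
after LDR r1, [r6]: r1=M[8]=-6
after OR r4, r4, r1: r4=0|(-6)=-6
after LDR r1, [r6]: r1=M[8]=-6
after XOR r4, r4, r1: r4=(-6)^(-6)=0
after ADD r6, r6, #4: r6=8+4=12
after ADD r7, r7, #1: r7=6+1=7
CMP r7, #10  (cmp 7,10)
BLT L2: taken
after LDR r1, [r6]: r1=M[12]=28
after OR r4, r4, r1: r4=0|28=28
after LDR r1, [r6]: r1=M[12]=28
after XOR r4, r4, r1: r4=28^28=0
after ADD r6, r6, #4: r6=12+4=16
after ADD r7, r7, #1: r7=7+1=8
CMP r7, #10  (cmp 8,10)
BLT L2: taken
after LDR r1, [r6]: r1=M[16]=18
after OR r4, r4, r1: r4=0|18=18
after LDR r1, [r6]: r1=M[16]=18
after XOR r4, r4, r1: r4=18^18=0
after ADD r6, r6, #4: r6=16+4=20
after ADD r7, r7, #1: r7=8+1=9
CMP r7, #10  (cmp 9,10)
BLT L2: taken
after LDR r1, [r6]: r1=M[20]=16
after OR r4, r4, r1: r4=0|16=16
after LDR r1, [r6]: r1=M[20]=16
after XOR r4, r4, r1: r4=16^16=0
after ADD r6, r6, #4: r6=20+4=24
after ADD r7, r7, #1: r7=9+1=10
CMP r7, #10  (cmp 10,10)
BLT L2: not taken
after SUB r1, r4, r4: r1=0-0=0
halt.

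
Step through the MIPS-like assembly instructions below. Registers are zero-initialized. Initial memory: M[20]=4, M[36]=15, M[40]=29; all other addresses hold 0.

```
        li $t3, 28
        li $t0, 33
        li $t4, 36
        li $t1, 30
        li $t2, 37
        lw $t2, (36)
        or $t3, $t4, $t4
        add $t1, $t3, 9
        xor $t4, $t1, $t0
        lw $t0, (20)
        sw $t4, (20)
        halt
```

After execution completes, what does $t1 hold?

45

li $t3, 28 → $t3=28
li $t0, 33 → $t0=33
li $t4, 36 → $t4=36
li $t1, 30 → $t1=30
li $t2, 37 → $t2=37
lw $t2, (36) → $t2=M[36]=15
or $t3, $t4, $t4 → $t3=36|36=36
add $t1, $t3, 9 → $t1=36+9=45
xor $t4, $t1, $t0 → $t4=45^33=12
lw $t0, (20) → $t0=M[20]=4
sw $t4, (20) → M[20]=12
halt.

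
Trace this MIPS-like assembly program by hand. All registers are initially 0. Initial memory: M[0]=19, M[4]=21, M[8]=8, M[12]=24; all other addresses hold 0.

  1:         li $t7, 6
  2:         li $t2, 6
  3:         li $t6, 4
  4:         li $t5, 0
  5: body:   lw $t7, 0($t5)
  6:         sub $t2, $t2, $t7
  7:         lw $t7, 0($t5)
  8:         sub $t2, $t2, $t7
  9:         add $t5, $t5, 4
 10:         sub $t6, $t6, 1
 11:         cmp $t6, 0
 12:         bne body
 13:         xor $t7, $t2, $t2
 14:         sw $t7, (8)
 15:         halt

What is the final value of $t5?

$t7=6
$t2=6
$t6=4
$t5=0
$t7=M[0]=19
$t2=6-19=-13
$t7=M[0]=19
$t2=(-13)-19=-32
$t5=0+4=4
$t6=4-1=3
cmp $t6, 0  (cmp 3,0)
bne body: taken
$t7=M[4]=21
$t2=(-32)-21=-53
$t7=M[4]=21
$t2=(-53)-21=-74
$t5=4+4=8
$t6=3-1=2
cmp $t6, 0  (cmp 2,0)
bne body: taken
$t7=M[8]=8
$t2=(-74)-8=-82
$t7=M[8]=8
$t2=(-82)-8=-90
$t5=8+4=12
$t6=2-1=1
cmp $t6, 0  (cmp 1,0)
bne body: taken
$t7=M[12]=24
$t2=(-90)-24=-114
$t7=M[12]=24
$t2=(-114)-24=-138
$t5=12+4=16
$t6=1-1=0
cmp $t6, 0  (cmp 0,0)
bne body: not taken
$t7=(-138)^(-138)=0
sw $t7, (8) → M[8]=0
halt.

16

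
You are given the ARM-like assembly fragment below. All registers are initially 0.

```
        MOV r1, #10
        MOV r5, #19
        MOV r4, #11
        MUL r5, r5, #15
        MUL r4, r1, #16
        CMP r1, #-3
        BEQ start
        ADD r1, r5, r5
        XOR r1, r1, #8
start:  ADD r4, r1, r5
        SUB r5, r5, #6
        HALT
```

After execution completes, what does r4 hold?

847

after MOV r1, #10: r1=10
after MOV r5, #19: r5=19
after MOV r4, #11: r4=11
after MUL r5, r5, #15: r5=19*15=285
after MUL r4, r1, #16: r4=10*16=160
CMP r1, #-3  (cmp 10,-3)
BEQ start: not taken
after ADD r1, r5, r5: r1=285+285=570
after XOR r1, r1, #8: r1=570^8=562
after ADD r4, r1, r5: r4=562+285=847
after SUB r5, r5, #6: r5=285-6=279
halt.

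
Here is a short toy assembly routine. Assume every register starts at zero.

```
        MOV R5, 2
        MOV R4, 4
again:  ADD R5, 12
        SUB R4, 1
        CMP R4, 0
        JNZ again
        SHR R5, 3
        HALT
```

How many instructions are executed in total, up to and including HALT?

20

MOV R5, 2 → R5=2
MOV R4, 4 → R4=4
ADD R5, 12 → R5=2+12=14
SUB R4, 1 → R4=4-1=3
CMP R4, 0  (cmp 3,0)
JNZ again: taken
ADD R5, 12 → R5=14+12=26
SUB R4, 1 → R4=3-1=2
CMP R4, 0  (cmp 2,0)
JNZ again: taken
ADD R5, 12 → R5=26+12=38
SUB R4, 1 → R4=2-1=1
CMP R4, 0  (cmp 1,0)
JNZ again: taken
ADD R5, 12 → R5=38+12=50
SUB R4, 1 → R4=1-1=0
CMP R4, 0  (cmp 0,0)
JNZ again: not taken
SHR R5, 3 → R5=50>>3=6
halt.
Total executed instructions: 20.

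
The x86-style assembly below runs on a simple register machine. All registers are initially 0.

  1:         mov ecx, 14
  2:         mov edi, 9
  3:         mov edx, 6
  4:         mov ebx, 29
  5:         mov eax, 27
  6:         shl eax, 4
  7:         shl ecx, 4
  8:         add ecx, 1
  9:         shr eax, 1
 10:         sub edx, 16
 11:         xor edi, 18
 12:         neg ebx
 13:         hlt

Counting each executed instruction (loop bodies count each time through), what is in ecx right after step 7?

224

mov ecx, 14 → ecx=14
mov edi, 9 → edi=9
mov edx, 6 → edx=6
mov ebx, 29 → ebx=29
mov eax, 27 → eax=27
shl eax, 4 → eax=27<<4=432
shl ecx, 4 → ecx=14<<4=224
After step 7: ecx = 224.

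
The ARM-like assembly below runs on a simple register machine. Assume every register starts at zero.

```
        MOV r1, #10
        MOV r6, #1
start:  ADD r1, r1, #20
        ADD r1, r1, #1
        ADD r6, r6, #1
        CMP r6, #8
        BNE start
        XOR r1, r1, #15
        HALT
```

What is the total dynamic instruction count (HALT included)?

39

MOV r1, #10 → r1=10
MOV r6, #1 → r6=1
ADD r1, r1, #20 → r1=10+20=30
ADD r1, r1, #1 → r1=30+1=31
ADD r6, r6, #1 → r6=1+1=2
CMP r6, #8  (cmp 2,8)
BNE start: taken
ADD r1, r1, #20 → r1=31+20=51
ADD r1, r1, #1 → r1=51+1=52
ADD r6, r6, #1 → r6=2+1=3
CMP r6, #8  (cmp 3,8)
BNE start: taken
ADD r1, r1, #20 → r1=52+20=72
ADD r1, r1, #1 → r1=72+1=73
ADD r6, r6, #1 → r6=3+1=4
CMP r6, #8  (cmp 4,8)
BNE start: taken
ADD r1, r1, #20 → r1=73+20=93
ADD r1, r1, #1 → r1=93+1=94
ADD r6, r6, #1 → r6=4+1=5
CMP r6, #8  (cmp 5,8)
BNE start: taken
ADD r1, r1, #20 → r1=94+20=114
ADD r1, r1, #1 → r1=114+1=115
ADD r6, r6, #1 → r6=5+1=6
CMP r6, #8  (cmp 6,8)
BNE start: taken
ADD r1, r1, #20 → r1=115+20=135
ADD r1, r1, #1 → r1=135+1=136
ADD r6, r6, #1 → r6=6+1=7
CMP r6, #8  (cmp 7,8)
BNE start: taken
ADD r1, r1, #20 → r1=136+20=156
ADD r1, r1, #1 → r1=156+1=157
ADD r6, r6, #1 → r6=7+1=8
CMP r6, #8  (cmp 8,8)
BNE start: not taken
XOR r1, r1, #15 → r1=157^15=146
halt.
Total executed instructions: 39.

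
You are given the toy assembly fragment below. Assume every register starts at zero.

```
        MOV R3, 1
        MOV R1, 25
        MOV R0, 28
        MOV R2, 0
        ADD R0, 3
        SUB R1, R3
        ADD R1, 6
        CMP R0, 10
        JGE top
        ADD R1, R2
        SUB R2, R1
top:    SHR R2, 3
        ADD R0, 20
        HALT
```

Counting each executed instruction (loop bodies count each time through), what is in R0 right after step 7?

after MOV R3, 1: R3=1
after MOV R1, 25: R1=25
after MOV R0, 28: R0=28
after MOV R2, 0: R2=0
after ADD R0, 3: R0=28+3=31
after SUB R1, R3: R1=25-1=24
after ADD R1, 6: R1=24+6=30
After step 7: R0 = 31.

31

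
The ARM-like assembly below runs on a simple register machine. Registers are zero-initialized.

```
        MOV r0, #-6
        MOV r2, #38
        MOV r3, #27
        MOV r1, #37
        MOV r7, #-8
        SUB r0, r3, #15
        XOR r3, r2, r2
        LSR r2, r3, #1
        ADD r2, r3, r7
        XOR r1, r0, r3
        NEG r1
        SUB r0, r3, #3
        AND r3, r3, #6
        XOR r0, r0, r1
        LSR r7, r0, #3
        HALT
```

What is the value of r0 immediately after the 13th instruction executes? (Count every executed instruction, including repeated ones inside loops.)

r0=-6
r2=38
r3=27
r1=37
r7=-8
r0=27-15=12
r3=38^38=0
r2=0>>1=0
r2=0+(-8)=-8
r1=12^0=12
r1=-(12)=-12
r0=0-3=-3
r3=0&6=0
After step 13: r0 = -3.

-3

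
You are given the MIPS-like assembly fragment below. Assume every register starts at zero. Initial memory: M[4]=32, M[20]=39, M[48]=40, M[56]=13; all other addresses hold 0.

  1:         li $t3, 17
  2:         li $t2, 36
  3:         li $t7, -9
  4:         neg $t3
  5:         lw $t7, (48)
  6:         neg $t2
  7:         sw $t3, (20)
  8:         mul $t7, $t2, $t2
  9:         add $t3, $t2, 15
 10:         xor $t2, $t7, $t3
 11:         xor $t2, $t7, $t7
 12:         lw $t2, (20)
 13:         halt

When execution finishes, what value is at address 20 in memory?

-17

li $t3, 17 → $t3=17
li $t2, 36 → $t2=36
li $t7, -9 → $t7=-9
neg $t3 → $t3=-(17)=-17
lw $t7, (48) → $t7=M[48]=40
neg $t2 → $t2=-(36)=-36
sw $t3, (20) → M[20]=-17
mul $t7, $t2, $t2 → $t7=(-36)*(-36)=1296
add $t3, $t2, 15 → $t3=(-36)+15=-21
xor $t2, $t7, $t3 → $t2=1296^(-21)=-1285
xor $t2, $t7, $t7 → $t2=1296^1296=0
lw $t2, (20) → $t2=M[20]=-17
halt.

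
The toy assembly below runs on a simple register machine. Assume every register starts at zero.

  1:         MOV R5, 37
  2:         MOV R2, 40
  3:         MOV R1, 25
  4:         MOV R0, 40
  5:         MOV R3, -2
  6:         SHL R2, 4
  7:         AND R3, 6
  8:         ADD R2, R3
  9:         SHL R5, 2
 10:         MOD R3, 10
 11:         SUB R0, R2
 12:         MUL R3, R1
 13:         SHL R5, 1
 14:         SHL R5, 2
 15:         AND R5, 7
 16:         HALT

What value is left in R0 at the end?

R5=37
R2=40
R1=25
R0=40
R3=-2
R2=40<<4=640
R3=(-2)&6=6
R2=640+6=646
R5=37<<2=148
R3=6%10=6
R0=40-646=-606
R3=6*25=150
R5=148<<1=296
R5=296<<2=1184
R5=1184&7=0
halt.

-606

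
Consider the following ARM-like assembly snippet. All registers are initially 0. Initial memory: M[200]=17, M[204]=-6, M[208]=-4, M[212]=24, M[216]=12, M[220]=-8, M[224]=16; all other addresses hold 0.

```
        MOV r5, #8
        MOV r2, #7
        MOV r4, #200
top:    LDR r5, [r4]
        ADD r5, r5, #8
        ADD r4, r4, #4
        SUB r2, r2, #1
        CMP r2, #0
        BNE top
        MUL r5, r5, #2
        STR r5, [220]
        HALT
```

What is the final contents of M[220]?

48

MOV r5, #8 → r5=8
MOV r2, #7 → r2=7
MOV r4, #200 → r4=200
LDR r5, [r4] → r5=M[200]=17
ADD r5, r5, #8 → r5=17+8=25
ADD r4, r4, #4 → r4=200+4=204
SUB r2, r2, #1 → r2=7-1=6
CMP r2, #0  (cmp 6,0)
BNE top: taken
LDR r5, [r4] → r5=M[204]=-6
ADD r5, r5, #8 → r5=(-6)+8=2
ADD r4, r4, #4 → r4=204+4=208
SUB r2, r2, #1 → r2=6-1=5
CMP r2, #0  (cmp 5,0)
BNE top: taken
LDR r5, [r4] → r5=M[208]=-4
ADD r5, r5, #8 → r5=(-4)+8=4
ADD r4, r4, #4 → r4=208+4=212
SUB r2, r2, #1 → r2=5-1=4
CMP r2, #0  (cmp 4,0)
BNE top: taken
LDR r5, [r4] → r5=M[212]=24
ADD r5, r5, #8 → r5=24+8=32
ADD r4, r4, #4 → r4=212+4=216
SUB r2, r2, #1 → r2=4-1=3
CMP r2, #0  (cmp 3,0)
BNE top: taken
LDR r5, [r4] → r5=M[216]=12
ADD r5, r5, #8 → r5=12+8=20
ADD r4, r4, #4 → r4=216+4=220
SUB r2, r2, #1 → r2=3-1=2
CMP r2, #0  (cmp 2,0)
BNE top: taken
LDR r5, [r4] → r5=M[220]=-8
ADD r5, r5, #8 → r5=(-8)+8=0
ADD r4, r4, #4 → r4=220+4=224
SUB r2, r2, #1 → r2=2-1=1
CMP r2, #0  (cmp 1,0)
BNE top: taken
LDR r5, [r4] → r5=M[224]=16
ADD r5, r5, #8 → r5=16+8=24
ADD r4, r4, #4 → r4=224+4=228
SUB r2, r2, #1 → r2=1-1=0
CMP r2, #0  (cmp 0,0)
BNE top: not taken
MUL r5, r5, #2 → r5=24*2=48
STR r5, [220] → M[220]=48
halt.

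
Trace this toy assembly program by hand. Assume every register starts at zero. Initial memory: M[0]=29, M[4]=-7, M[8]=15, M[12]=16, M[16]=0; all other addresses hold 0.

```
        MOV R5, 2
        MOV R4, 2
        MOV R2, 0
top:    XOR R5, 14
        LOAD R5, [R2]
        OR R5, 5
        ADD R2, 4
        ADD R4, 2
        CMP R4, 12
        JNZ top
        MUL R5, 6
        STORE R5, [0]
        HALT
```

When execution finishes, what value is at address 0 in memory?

R5=2
R4=2
R2=0
R5=2^14=12
R5=M[0]=29
R5=29|5=29
R2=0+4=4
R4=2+2=4
CMP R4, 12  (cmp 4,12)
JNZ top: taken
R5=29^14=19
R5=M[4]=-7
R5=(-7)|5=-3
R2=4+4=8
R4=4+2=6
CMP R4, 12  (cmp 6,12)
JNZ top: taken
R5=(-3)^14=-13
R5=M[8]=15
R5=15|5=15
R2=8+4=12
R4=6+2=8
CMP R4, 12  (cmp 8,12)
JNZ top: taken
R5=15^14=1
R5=M[12]=16
R5=16|5=21
R2=12+4=16
R4=8+2=10
CMP R4, 12  (cmp 10,12)
JNZ top: taken
R5=21^14=27
R5=M[16]=0
R5=0|5=5
R2=16+4=20
R4=10+2=12
CMP R4, 12  (cmp 12,12)
JNZ top: not taken
R5=5*6=30
STORE R5, [0] → M[0]=30
halt.

30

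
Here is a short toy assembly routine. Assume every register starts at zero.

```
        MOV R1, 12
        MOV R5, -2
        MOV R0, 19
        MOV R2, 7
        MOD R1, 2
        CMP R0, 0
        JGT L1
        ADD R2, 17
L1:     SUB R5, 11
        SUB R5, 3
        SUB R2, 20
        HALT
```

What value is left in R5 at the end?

-16

MOV R1, 12 → R1=12
MOV R5, -2 → R5=-2
MOV R0, 19 → R0=19
MOV R2, 7 → R2=7
MOD R1, 2 → R1=12%2=0
CMP R0, 0  (cmp 19,0)
JGT L1: taken
SUB R5, 11 → R5=(-2)-11=-13
SUB R5, 3 → R5=(-13)-3=-16
SUB R2, 20 → R2=7-20=-13
halt.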